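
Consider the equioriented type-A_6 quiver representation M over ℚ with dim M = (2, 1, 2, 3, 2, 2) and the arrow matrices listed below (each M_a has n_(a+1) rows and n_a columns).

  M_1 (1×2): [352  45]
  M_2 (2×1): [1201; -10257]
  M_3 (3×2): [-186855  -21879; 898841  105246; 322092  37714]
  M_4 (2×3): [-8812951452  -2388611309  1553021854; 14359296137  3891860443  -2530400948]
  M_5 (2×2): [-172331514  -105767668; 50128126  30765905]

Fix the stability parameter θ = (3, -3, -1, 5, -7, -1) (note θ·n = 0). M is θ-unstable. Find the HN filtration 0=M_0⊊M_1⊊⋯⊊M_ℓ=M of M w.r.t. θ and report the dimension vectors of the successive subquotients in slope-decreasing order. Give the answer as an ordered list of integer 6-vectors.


Via rank(M_{q-1}∘⋯∘M_p): M ≅ I[1,1], I[1,6], I[3,6], I[4,4].
μ_θ-semistable layers: μ^(1)=5; μ^(2)=3; μ^(3)=-2/3; μ^(4)=-1

((0, 0, 0, 1, 0, 0); (1, 0, 0, 0, 0, 0); (1, 1, 1, 1, 1, 1); (0, 0, 1, 1, 1, 1))


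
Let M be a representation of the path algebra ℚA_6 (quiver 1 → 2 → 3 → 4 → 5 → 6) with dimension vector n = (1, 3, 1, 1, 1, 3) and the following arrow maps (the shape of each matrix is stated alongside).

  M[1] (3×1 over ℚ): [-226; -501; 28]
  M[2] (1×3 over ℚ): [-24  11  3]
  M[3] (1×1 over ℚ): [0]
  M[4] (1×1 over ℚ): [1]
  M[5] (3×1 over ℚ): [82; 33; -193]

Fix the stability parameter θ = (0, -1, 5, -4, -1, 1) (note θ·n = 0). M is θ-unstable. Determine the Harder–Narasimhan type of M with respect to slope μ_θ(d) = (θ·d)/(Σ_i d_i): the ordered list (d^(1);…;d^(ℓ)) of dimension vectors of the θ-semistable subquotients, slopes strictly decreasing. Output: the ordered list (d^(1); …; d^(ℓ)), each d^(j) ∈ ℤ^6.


Barcode: M ≅ I[1,3], I[2,2]^2, I[4,6], I[6,6]^2. HN layers by μ_θ (5 steps, strictly decreasing):
  μ^(1)=5; μ^(2)=1; μ^(3)=-1/2; μ^(4)=-1; μ^(5)=-4

((0, 0, 1, 0, 0, 0); (0, 0, 0, 0, 0, 3); (1, 1, 0, 0, 0, 0); (0, 2, 0, 0, 1, 0); (0, 0, 0, 1, 0, 0))


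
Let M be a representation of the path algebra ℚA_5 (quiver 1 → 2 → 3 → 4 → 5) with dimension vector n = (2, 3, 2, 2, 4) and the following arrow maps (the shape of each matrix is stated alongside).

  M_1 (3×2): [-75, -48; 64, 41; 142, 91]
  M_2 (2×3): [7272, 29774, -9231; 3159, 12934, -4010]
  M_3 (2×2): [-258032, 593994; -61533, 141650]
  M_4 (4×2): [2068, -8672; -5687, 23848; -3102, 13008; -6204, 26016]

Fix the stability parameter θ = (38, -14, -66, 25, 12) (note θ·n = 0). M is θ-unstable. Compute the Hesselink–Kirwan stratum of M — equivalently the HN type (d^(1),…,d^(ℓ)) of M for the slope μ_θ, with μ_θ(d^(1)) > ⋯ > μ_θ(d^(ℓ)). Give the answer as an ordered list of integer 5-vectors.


Interval decomposition of M: I[1,4], I[1,5], I[2,2], I[5,5]^3.
HN type (ℓ=4): μ^(1)=25; μ^(2)=37/2; μ^(3)=12; μ^(4)=-14

((0, 0, 0, 1, 0); (0, 0, 0, 1, 1); (0, 0, 0, 0, 3); (2, 3, 2, 0, 0))


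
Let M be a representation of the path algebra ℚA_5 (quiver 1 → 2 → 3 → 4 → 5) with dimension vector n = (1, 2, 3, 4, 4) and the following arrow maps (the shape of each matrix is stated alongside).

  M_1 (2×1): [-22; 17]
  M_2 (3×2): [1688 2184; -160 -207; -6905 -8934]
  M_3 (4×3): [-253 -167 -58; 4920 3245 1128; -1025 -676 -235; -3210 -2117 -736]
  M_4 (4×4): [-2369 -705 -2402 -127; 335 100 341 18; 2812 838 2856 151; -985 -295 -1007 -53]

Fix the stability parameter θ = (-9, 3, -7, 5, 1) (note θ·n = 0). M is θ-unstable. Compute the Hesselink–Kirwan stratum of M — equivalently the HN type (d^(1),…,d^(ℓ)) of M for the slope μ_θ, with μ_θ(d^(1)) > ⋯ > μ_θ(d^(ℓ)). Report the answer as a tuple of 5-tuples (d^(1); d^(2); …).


Via rank(M_{q-1}∘⋯∘M_p): M ≅ I[1,5], I[2,5], I[3,5], I[4,5].
μ_θ-semistable layers: μ^(1)=3; μ^(2)=-2; μ^(3)=-7; μ^(4)=-9

((0, 0, 0, 4, 4); (0, 2, 2, 0, 0); (0, 0, 1, 0, 0); (1, 0, 0, 0, 0))


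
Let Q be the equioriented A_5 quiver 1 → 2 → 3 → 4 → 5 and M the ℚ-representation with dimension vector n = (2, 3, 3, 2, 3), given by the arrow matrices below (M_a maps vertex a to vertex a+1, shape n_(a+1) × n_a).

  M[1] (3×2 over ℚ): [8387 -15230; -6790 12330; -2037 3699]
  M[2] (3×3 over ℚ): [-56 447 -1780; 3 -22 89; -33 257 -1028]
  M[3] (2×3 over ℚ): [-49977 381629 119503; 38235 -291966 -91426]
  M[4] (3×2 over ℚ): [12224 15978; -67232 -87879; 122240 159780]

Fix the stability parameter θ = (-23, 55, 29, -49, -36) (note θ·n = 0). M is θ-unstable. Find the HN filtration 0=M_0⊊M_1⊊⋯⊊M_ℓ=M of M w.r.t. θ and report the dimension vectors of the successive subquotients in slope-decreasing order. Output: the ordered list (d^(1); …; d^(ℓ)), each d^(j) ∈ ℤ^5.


Barcode: M ≅ I[1,3], I[1,4], I[2,5], I[5,5]^2. HN layers by μ_θ (5 steps, strictly decreasing):
  μ^(1)=42; μ^(2)=35/3; μ^(3)=-1/4; μ^(4)=-23; μ^(5)=-36

((0, 1, 1, 0, 0); (0, 1, 1, 1, 0); (0, 1, 1, 1, 1); (2, 0, 0, 0, 0); (0, 0, 0, 0, 2))


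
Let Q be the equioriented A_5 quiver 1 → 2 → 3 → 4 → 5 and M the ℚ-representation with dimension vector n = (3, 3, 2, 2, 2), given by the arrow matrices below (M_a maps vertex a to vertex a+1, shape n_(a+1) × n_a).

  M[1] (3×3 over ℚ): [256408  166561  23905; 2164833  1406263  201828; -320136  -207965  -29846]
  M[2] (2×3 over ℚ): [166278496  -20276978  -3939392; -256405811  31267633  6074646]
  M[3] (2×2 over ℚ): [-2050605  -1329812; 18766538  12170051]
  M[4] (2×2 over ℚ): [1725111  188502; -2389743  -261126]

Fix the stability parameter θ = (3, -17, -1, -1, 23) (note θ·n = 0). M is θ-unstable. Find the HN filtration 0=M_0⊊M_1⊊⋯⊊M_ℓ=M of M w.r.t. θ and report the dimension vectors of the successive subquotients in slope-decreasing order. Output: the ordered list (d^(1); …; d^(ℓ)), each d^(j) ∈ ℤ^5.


Interval decomposition of M: I[1,2], I[1,4], I[1,5], I[5,5].
HN type (ℓ=3): μ^(1)=23; μ^(2)=-1; μ^(3)=-7

((0, 0, 0, 0, 2); (0, 0, 2, 2, 0); (3, 3, 0, 0, 0))


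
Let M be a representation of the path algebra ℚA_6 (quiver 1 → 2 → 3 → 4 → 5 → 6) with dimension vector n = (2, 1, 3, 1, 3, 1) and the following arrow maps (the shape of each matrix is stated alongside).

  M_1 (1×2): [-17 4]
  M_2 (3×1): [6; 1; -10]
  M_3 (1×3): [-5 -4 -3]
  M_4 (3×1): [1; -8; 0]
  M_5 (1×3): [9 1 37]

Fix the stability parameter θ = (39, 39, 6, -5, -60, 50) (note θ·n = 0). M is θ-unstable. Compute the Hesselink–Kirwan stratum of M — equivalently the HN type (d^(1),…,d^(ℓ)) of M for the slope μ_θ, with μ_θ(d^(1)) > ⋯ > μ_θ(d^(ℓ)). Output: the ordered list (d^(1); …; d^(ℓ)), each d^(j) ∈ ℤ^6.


Via rank(M_{q-1}∘⋯∘M_p): M ≅ I[1,1], I[1,6], I[3,3]^2, I[5,5]^2.
μ_θ-semistable layers: μ^(1)=50; μ^(2)=39; μ^(3)=6; μ^(4)=19/5; μ^(5)=-60

((0, 0, 0, 0, 0, 1); (1, 0, 0, 0, 0, 0); (0, 0, 2, 0, 0, 0); (1, 1, 1, 1, 1, 0); (0, 0, 0, 0, 2, 0))


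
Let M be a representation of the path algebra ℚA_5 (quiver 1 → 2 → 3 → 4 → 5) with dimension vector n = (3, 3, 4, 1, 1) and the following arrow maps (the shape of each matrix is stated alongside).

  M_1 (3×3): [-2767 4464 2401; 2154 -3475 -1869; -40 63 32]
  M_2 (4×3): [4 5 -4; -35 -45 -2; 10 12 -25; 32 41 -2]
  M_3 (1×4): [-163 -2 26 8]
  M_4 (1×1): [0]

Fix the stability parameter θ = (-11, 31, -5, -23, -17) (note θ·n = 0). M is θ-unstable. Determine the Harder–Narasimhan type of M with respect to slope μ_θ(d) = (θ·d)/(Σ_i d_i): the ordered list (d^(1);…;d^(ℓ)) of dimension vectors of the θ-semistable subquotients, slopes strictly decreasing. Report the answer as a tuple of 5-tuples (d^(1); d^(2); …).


Interval decomposition of M: I[1,3]^2, I[1,4], I[3,3], I[5,5].
HN type (ℓ=5): μ^(1)=13; μ^(2)=1; μ^(3)=-5; μ^(4)=-11; μ^(5)=-17

((0, 2, 2, 0, 0); (0, 1, 1, 1, 0); (0, 0, 1, 0, 0); (3, 0, 0, 0, 0); (0, 0, 0, 0, 1))


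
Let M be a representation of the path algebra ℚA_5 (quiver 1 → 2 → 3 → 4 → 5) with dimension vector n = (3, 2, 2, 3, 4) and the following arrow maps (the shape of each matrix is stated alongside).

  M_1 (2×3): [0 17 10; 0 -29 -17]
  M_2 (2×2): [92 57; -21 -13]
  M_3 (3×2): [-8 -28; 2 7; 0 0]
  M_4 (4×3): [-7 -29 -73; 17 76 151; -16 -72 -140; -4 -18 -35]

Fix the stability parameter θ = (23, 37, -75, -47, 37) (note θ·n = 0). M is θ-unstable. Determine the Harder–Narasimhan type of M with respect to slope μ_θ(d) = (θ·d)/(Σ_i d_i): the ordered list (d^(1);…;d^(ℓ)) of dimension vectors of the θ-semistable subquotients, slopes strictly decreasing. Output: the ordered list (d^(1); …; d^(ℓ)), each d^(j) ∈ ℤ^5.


Interval decomposition of M: I[1,1], I[1,3], I[1,5], I[4,5]^2, I[5,5].
HN type (ℓ=5): μ^(1)=37; μ^(2)=23; μ^(3)=-5; μ^(4)=-31/2; μ^(5)=-47

((0, 0, 0, 0, 4); (1, 0, 0, 0, 0); (1, 1, 1, 0, 0); (1, 1, 1, 1, 0); (0, 0, 0, 2, 0))


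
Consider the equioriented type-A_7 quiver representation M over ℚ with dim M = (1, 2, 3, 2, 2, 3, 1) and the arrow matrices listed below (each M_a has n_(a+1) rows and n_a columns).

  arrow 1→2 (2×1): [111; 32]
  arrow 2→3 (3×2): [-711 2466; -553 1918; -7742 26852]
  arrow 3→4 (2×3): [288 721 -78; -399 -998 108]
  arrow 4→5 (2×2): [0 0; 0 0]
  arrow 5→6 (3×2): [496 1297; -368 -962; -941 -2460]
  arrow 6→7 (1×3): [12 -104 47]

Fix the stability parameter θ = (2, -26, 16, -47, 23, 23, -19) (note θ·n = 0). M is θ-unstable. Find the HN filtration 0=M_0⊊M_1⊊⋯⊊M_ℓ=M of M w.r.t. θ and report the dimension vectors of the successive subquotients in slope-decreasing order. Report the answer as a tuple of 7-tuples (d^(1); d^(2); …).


Via rank(M_{q-1}∘⋯∘M_p): M ≅ I[1,4], I[2,2], I[3,3], I[3,4], I[5,6], I[5,7], I[6,6].
μ_θ-semistable layers: μ^(1)=23; μ^(2)=16; μ^(3)=9; μ^(4)=-55/4; μ^(5)=-31/2; μ^(6)=-26

((0, 0, 0, 0, 1, 2, 0); (0, 0, 1, 0, 0, 0, 0); (0, 0, 0, 0, 1, 1, 1); (1, 1, 1, 1, 0, 0, 0); (0, 0, 1, 1, 0, 0, 0); (0, 1, 0, 0, 0, 0, 0))


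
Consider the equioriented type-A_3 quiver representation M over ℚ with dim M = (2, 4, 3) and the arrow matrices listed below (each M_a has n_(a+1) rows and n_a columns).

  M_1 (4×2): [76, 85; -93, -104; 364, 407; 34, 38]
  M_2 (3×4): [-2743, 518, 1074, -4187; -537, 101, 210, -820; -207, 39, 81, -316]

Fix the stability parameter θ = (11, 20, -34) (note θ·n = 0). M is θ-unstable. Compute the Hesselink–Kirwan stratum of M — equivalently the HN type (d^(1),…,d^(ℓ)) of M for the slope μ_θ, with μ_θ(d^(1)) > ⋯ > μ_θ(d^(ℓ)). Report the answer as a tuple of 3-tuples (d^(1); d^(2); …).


Interval decomposition of M: I[1,3]^2, I[2,2], I[2,3].
HN type (ℓ=3): μ^(1)=20; μ^(2)=-1; μ^(3)=-7

((0, 1, 0); (2, 2, 2); (0, 1, 1))


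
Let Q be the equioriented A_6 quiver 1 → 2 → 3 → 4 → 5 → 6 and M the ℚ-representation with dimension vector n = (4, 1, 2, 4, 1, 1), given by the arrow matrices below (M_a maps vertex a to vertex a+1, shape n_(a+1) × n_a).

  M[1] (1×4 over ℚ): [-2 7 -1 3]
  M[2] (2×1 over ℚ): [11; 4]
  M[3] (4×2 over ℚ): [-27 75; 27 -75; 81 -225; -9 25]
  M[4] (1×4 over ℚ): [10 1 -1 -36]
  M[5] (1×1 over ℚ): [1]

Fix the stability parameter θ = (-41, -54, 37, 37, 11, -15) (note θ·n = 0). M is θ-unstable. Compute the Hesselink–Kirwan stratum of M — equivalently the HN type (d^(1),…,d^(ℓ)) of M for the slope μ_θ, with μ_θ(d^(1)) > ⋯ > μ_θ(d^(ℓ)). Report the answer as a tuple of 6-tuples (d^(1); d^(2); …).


Interval decomposition of M: I[1,1]^3, I[1,4], I[3,3], I[4,4]^2, I[4,6].
HN type (ℓ=4): μ^(1)=37; μ^(2)=11; μ^(3)=-41; μ^(4)=-95/2

((0, 0, 2, 3, 0, 0); (0, 0, 0, 1, 1, 1); (3, 0, 0, 0, 0, 0); (1, 1, 0, 0, 0, 0))


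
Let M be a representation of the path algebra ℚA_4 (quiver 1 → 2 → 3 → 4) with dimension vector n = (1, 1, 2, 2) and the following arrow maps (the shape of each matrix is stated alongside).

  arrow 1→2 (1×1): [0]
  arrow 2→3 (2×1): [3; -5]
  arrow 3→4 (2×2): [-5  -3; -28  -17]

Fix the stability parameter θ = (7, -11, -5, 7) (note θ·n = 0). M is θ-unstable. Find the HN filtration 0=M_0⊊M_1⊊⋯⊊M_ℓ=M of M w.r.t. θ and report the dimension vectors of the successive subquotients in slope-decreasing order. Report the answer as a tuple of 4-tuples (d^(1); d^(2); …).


Interval decomposition of M: I[1,1], I[2,4], I[3,4].
HN type (ℓ=3): μ^(1)=7; μ^(2)=-5; μ^(3)=-11

((1, 0, 0, 2); (0, 0, 2, 0); (0, 1, 0, 0))


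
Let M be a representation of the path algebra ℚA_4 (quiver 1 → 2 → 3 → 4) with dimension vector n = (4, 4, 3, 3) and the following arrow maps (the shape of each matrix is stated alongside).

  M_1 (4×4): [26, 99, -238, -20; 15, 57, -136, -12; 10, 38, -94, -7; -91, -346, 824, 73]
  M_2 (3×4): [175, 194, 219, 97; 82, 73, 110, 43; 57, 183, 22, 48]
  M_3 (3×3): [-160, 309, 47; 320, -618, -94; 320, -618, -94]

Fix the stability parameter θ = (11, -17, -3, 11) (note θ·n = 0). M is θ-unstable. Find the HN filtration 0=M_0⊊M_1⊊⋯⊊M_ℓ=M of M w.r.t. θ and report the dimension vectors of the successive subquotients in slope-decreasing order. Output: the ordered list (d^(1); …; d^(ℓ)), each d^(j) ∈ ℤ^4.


Interval decomposition of M: I[1,1], I[1,3]^2, I[1,4], I[2,2], I[4,4]^2.
HN type (ℓ=3): μ^(1)=11; μ^(2)=-3; μ^(3)=-17

((1, 0, 0, 3); (3, 3, 3, 0); (0, 1, 0, 0))


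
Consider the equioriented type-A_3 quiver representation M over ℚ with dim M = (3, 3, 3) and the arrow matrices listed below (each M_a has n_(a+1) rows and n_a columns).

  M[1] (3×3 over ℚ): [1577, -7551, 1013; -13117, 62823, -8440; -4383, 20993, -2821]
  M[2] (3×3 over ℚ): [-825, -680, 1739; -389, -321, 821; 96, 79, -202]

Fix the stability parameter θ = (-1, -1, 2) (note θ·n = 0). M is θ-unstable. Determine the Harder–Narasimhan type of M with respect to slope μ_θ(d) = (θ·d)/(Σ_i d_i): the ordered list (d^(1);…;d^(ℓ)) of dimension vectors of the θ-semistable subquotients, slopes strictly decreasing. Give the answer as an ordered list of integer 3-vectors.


Barcode: M ≅ I[1,1], I[1,2], I[1,3], I[2,3], I[3,3]. HN layers by μ_θ (2 steps, strictly decreasing):
  μ^(1)=2; μ^(2)=-1

((0, 0, 3); (3, 3, 0))


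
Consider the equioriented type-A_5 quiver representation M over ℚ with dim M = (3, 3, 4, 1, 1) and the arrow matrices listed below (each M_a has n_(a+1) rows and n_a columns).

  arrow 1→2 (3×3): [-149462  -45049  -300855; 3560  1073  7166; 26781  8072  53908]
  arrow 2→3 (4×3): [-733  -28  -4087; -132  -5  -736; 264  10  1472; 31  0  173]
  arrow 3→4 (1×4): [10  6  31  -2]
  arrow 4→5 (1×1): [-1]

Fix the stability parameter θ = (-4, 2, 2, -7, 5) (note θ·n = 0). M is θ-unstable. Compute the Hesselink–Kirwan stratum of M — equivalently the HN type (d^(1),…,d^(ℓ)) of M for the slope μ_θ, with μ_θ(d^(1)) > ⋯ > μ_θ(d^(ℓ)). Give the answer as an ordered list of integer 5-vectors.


Barcode: M ≅ I[1,2], I[1,3]^2, I[3,3], I[3,5]. HN layers by μ_θ (4 steps, strictly decreasing):
  μ^(1)=5; μ^(2)=2; μ^(3)=-5/2; μ^(4)=-4

((0, 0, 0, 0, 1); (0, 3, 3, 0, 0); (0, 0, 1, 1, 0); (3, 0, 0, 0, 0))


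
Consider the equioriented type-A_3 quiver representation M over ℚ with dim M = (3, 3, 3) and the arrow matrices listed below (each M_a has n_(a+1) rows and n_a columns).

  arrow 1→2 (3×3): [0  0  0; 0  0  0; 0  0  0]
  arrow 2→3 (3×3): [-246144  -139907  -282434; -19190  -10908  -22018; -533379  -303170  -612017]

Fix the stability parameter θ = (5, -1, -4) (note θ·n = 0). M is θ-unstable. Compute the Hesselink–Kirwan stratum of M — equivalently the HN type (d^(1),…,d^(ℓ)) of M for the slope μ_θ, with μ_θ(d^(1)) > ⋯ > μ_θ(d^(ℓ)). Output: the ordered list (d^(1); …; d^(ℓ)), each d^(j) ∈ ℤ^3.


Via rank(M_{q-1}∘⋯∘M_p): M ≅ I[1,1]^3, I[2,2], I[2,3]^2, I[3,3].
μ_θ-semistable layers: μ^(1)=5; μ^(2)=-1; μ^(3)=-5/2; μ^(4)=-4

((3, 0, 0); (0, 1, 0); (0, 2, 2); (0, 0, 1))


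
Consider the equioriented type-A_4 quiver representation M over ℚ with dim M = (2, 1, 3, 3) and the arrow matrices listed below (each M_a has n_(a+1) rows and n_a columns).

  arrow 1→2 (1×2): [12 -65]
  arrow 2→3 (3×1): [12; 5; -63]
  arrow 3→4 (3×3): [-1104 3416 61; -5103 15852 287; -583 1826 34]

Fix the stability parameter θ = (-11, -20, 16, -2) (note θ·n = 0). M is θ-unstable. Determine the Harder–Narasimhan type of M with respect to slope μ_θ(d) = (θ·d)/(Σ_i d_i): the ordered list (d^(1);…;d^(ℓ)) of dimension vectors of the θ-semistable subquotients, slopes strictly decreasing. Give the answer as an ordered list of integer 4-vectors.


Barcode: M ≅ I[1,1], I[1,4], I[3,4]^2. HN layers by μ_θ (3 steps, strictly decreasing):
  μ^(1)=7; μ^(2)=-11; μ^(3)=-31/2

((0, 0, 3, 3); (1, 0, 0, 0); (1, 1, 0, 0))


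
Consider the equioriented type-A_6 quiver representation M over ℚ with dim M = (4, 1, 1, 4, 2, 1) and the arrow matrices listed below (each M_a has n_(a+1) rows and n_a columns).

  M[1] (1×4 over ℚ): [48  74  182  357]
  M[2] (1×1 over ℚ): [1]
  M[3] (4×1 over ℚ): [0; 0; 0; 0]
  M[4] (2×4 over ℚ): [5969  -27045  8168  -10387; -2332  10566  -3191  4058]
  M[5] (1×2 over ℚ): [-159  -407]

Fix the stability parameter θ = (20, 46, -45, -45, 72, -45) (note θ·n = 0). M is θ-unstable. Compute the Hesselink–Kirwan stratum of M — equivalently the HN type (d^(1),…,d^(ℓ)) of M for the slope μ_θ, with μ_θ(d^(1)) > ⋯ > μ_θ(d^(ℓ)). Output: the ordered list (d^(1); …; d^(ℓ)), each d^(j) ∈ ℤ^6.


Via rank(M_{q-1}∘⋯∘M_p): M ≅ I[1,1]^3, I[1,3], I[4,4]^2, I[4,5], I[4,6].
μ_θ-semistable layers: μ^(1)=72; μ^(2)=20; μ^(3)=27/2; μ^(4)=7; μ^(5)=-45

((0, 0, 0, 0, 1, 0); (3, 0, 0, 0, 0, 0); (0, 0, 0, 0, 1, 1); (1, 1, 1, 0, 0, 0); (0, 0, 0, 4, 0, 0))


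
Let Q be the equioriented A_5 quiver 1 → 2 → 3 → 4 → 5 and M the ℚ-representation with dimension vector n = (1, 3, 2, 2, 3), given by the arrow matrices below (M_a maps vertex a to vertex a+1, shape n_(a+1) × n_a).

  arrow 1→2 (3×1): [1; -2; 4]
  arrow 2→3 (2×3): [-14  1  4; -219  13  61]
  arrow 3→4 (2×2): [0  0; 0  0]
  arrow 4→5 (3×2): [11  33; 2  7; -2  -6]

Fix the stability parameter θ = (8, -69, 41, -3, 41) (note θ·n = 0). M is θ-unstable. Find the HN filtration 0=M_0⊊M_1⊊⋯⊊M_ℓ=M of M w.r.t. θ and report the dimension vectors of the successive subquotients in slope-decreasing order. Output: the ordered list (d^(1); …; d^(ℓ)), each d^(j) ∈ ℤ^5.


Via rank(M_{q-1}∘⋯∘M_p): M ≅ I[1,3], I[2,2], I[2,3], I[4,5]^2, I[5,5].
μ_θ-semistable layers: μ^(1)=41; μ^(2)=-3; μ^(3)=-61/2; μ^(4)=-69

((0, 0, 2, 0, 3); (0, 0, 0, 2, 0); (1, 1, 0, 0, 0); (0, 2, 0, 0, 0))


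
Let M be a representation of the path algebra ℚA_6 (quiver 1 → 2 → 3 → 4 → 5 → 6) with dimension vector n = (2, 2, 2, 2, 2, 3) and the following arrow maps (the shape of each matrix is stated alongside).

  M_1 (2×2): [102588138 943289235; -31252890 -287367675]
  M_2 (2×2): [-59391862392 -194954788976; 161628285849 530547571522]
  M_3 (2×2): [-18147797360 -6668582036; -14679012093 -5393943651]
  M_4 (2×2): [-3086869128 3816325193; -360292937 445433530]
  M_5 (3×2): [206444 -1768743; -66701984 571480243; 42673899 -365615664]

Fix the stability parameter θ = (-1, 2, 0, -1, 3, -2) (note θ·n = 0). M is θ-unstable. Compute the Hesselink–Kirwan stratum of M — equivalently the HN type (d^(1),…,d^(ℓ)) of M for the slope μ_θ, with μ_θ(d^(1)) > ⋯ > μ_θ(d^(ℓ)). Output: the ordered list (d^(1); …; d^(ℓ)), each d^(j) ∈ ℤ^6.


Barcode: M ≅ I[1,1], I[1,6], I[2,2], I[3,6], I[6,6]. HN layers by μ_θ (6 steps, strictly decreasing):
  μ^(1)=2; μ^(2)=1/2; μ^(3)=1/3; μ^(4)=-1/2; μ^(5)=-1; μ^(6)=-2

((0, 1, 0, 0, 0, 0); (0, 0, 0, 0, 2, 2); (0, 1, 1, 1, 0, 0); (0, 0, 1, 1, 0, 0); (2, 0, 0, 0, 0, 0); (0, 0, 0, 0, 0, 1))


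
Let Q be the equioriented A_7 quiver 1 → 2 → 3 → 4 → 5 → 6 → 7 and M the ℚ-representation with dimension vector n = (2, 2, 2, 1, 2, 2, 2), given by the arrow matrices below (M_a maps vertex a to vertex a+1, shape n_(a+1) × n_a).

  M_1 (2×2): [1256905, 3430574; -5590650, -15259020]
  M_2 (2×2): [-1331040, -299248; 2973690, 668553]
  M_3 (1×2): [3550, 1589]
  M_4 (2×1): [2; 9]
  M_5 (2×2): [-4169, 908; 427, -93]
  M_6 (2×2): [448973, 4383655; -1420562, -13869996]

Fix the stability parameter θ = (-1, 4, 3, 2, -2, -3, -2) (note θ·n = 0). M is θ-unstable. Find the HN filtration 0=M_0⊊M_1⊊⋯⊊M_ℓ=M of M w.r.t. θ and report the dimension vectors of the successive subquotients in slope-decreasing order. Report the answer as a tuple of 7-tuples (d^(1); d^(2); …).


Interval decomposition of M: I[1,1], I[1,2], I[2,7], I[3,3], I[5,7].
HN type (ℓ=6): μ^(1)=4; μ^(2)=3; μ^(3)=1/3; μ^(4)=-1; μ^(5)=-2; μ^(6)=-5/2

((0, 1, 0, 0, 0, 0, 0); (0, 0, 1, 0, 0, 0, 0); (0, 1, 1, 1, 1, 1, 1); (2, 0, 0, 0, 0, 0, 0); (0, 0, 0, 0, 0, 0, 1); (0, 0, 0, 0, 1, 1, 0))


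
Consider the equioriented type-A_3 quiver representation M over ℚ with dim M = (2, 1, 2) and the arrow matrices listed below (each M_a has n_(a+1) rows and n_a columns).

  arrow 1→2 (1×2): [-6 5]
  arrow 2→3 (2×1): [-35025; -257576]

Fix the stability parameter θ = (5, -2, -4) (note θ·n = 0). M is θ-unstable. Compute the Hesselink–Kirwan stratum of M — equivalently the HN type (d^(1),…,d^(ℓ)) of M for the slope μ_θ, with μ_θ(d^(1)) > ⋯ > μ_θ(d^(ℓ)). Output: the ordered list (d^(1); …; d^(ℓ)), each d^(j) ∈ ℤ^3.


Barcode: M ≅ I[1,1], I[1,3], I[3,3]. HN layers by μ_θ (3 steps, strictly decreasing):
  μ^(1)=5; μ^(2)=-1/3; μ^(3)=-4

((1, 0, 0); (1, 1, 1); (0, 0, 1))


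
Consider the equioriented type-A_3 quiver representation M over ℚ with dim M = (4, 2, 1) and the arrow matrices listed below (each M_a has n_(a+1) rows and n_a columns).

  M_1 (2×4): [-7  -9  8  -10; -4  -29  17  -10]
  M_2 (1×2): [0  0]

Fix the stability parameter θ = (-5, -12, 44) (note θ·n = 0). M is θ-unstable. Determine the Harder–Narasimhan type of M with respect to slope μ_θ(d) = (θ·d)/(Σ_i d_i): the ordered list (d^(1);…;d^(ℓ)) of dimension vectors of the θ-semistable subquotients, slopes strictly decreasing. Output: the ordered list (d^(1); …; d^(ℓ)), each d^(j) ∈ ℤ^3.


Via rank(M_{q-1}∘⋯∘M_p): M ≅ I[1,1]^2, I[1,2]^2, I[3,3].
μ_θ-semistable layers: μ^(1)=44; μ^(2)=-5; μ^(3)=-17/2

((0, 0, 1); (2, 0, 0); (2, 2, 0))


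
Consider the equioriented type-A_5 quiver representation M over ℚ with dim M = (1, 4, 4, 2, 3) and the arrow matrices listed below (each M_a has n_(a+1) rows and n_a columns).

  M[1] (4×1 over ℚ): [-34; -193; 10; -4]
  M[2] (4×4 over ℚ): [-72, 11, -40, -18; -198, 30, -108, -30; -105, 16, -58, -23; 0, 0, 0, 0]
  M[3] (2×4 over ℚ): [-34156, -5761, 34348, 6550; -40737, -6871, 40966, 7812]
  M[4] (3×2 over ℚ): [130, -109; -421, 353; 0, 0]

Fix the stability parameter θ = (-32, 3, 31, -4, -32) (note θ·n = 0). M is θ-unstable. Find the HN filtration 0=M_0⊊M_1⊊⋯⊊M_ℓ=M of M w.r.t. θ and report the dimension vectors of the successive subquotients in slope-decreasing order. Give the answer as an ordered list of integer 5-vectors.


Barcode: M ≅ I[1,5], I[2,2]^2, I[2,5], I[3,3]^2, I[5,5]. HN layers by μ_θ (4 steps, strictly decreasing):
  μ^(1)=31; μ^(2)=3; μ^(3)=-1/2; μ^(4)=-32

((0, 0, 2, 0, 0); (0, 2, 0, 0, 0); (0, 2, 2, 2, 2); (1, 0, 0, 0, 1))


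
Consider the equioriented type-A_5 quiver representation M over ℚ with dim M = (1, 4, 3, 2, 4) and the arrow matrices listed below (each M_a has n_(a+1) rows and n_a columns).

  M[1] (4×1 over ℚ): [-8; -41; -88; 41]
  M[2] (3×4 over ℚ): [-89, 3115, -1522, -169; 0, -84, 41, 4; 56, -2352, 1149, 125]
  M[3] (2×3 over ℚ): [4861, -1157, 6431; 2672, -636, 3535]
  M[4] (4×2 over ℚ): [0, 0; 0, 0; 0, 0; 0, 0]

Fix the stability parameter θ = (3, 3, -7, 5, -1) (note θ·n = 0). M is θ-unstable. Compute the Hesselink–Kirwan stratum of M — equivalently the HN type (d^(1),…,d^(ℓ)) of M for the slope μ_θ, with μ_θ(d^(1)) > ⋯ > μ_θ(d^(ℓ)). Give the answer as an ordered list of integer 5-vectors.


Barcode: M ≅ I[1,4], I[2,2], I[2,3], I[2,4], I[5,5]^4. HN layers by μ_θ (5 steps, strictly decreasing):
  μ^(1)=5; μ^(2)=3; μ^(3)=-1/3; μ^(4)=-1; μ^(5)=-2

((0, 0, 0, 2, 0); (0, 1, 0, 0, 0); (1, 1, 1, 0, 0); (0, 0, 0, 0, 4); (0, 2, 2, 0, 0))


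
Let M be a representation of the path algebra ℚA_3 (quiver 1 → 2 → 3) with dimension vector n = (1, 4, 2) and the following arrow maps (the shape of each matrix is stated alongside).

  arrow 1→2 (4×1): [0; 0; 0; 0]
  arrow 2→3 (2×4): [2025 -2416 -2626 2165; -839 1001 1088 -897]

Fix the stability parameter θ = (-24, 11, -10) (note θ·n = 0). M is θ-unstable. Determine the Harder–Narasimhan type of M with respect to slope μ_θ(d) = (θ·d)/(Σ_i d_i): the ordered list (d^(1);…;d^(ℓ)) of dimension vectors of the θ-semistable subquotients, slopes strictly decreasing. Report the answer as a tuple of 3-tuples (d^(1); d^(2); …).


Interval decomposition of M: I[1,1], I[2,2]^2, I[2,3]^2.
HN type (ℓ=3): μ^(1)=11; μ^(2)=1/2; μ^(3)=-24

((0, 2, 0); (0, 2, 2); (1, 0, 0))


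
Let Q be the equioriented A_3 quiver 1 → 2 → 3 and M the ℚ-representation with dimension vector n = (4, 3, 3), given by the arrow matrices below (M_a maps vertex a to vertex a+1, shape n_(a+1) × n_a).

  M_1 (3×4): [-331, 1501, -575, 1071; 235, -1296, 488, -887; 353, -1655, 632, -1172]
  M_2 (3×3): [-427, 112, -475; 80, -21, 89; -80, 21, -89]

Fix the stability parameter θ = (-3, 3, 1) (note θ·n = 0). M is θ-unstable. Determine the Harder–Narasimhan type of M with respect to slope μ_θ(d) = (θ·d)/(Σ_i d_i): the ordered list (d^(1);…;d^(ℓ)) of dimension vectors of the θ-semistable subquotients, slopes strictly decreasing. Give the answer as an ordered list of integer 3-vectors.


Barcode: M ≅ I[1,1], I[1,2], I[1,3]^2, I[3,3]. HN layers by μ_θ (4 steps, strictly decreasing):
  μ^(1)=3; μ^(2)=2; μ^(3)=1; μ^(4)=-3

((0, 1, 0); (0, 2, 2); (0, 0, 1); (4, 0, 0))


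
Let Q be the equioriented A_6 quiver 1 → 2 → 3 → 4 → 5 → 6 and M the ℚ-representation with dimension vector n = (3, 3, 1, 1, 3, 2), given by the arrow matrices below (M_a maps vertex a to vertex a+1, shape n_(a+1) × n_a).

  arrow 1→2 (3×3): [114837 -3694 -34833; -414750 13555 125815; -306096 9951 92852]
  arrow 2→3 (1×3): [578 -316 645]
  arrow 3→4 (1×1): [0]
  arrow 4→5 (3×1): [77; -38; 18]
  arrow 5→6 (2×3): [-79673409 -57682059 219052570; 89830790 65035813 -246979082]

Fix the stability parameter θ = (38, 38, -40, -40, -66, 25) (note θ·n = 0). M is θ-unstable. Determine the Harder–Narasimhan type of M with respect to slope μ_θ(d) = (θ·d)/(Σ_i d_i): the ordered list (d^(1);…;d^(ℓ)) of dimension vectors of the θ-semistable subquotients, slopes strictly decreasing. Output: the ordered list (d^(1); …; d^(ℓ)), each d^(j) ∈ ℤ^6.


Interval decomposition of M: I[1,2]^2, I[1,3], I[4,6], I[5,5], I[5,6].
HN type (ℓ=5): μ^(1)=38; μ^(2)=25; μ^(3)=12; μ^(4)=-53; μ^(5)=-66

((2, 2, 0, 0, 0, 0); (0, 0, 0, 0, 0, 2); (1, 1, 1, 0, 0, 0); (0, 0, 0, 1, 1, 0); (0, 0, 0, 0, 2, 0))


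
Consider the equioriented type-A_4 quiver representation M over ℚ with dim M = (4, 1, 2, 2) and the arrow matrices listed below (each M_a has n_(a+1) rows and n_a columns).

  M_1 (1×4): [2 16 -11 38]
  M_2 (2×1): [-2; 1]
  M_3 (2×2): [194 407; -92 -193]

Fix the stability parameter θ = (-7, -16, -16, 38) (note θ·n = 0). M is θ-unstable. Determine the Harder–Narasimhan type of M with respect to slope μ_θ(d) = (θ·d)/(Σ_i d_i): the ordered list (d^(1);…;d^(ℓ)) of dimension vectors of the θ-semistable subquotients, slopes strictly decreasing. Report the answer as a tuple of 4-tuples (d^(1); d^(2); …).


Via rank(M_{q-1}∘⋯∘M_p): M ≅ I[1,1]^3, I[1,4], I[3,4].
μ_θ-semistable layers: μ^(1)=38; μ^(2)=-7; μ^(3)=-13; μ^(4)=-16

((0, 0, 0, 2); (3, 0, 0, 0); (1, 1, 1, 0); (0, 0, 1, 0))


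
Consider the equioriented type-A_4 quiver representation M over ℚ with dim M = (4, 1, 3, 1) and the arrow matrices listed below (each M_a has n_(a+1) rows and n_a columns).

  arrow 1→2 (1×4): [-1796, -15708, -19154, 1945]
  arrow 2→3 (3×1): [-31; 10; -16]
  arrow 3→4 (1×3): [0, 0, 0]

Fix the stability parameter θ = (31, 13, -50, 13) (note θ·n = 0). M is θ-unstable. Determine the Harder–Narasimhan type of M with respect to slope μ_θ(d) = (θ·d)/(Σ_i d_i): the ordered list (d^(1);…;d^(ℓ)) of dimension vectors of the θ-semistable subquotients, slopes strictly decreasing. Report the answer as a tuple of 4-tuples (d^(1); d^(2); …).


Via rank(M_{q-1}∘⋯∘M_p): M ≅ I[1,1]^3, I[1,3], I[3,3]^2, I[4,4].
μ_θ-semistable layers: μ^(1)=31; μ^(2)=13; μ^(3)=-2; μ^(4)=-50

((3, 0, 0, 0); (0, 0, 0, 1); (1, 1, 1, 0); (0, 0, 2, 0))


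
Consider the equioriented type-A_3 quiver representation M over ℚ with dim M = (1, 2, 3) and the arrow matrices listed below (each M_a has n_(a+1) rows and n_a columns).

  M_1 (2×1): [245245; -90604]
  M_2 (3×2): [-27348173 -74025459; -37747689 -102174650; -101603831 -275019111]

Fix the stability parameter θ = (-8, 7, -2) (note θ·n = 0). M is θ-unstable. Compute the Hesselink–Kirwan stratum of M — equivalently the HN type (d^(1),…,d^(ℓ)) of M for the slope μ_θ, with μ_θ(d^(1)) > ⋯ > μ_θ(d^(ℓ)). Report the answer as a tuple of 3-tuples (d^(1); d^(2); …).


Interval decomposition of M: I[1,3], I[2,3], I[3,3].
HN type (ℓ=3): μ^(1)=5/2; μ^(2)=-2; μ^(3)=-8

((0, 2, 2); (0, 0, 1); (1, 0, 0))


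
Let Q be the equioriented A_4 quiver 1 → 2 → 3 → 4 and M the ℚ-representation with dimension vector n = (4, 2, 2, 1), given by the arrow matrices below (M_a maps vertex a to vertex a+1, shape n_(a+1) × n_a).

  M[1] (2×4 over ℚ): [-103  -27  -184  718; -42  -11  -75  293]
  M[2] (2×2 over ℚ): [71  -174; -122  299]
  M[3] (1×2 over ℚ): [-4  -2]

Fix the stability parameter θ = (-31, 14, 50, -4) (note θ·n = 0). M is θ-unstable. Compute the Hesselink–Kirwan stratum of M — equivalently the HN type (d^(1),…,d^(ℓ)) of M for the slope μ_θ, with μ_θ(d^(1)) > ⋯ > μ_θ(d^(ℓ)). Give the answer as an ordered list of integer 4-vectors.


Interval decomposition of M: I[1,1]^2, I[1,3], I[1,4].
HN type (ℓ=4): μ^(1)=50; μ^(2)=23; μ^(3)=14; μ^(4)=-31

((0, 0, 1, 0); (0, 0, 1, 1); (0, 2, 0, 0); (4, 0, 0, 0))


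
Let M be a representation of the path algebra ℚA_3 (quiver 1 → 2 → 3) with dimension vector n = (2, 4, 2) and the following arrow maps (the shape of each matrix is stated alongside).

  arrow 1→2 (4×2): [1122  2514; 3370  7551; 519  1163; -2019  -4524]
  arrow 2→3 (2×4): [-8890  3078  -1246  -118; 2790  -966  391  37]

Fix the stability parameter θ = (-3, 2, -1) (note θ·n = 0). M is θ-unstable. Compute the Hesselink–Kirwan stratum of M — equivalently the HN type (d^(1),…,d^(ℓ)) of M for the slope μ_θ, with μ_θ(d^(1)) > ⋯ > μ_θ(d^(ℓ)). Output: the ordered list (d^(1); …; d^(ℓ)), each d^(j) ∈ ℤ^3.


Barcode: M ≅ I[1,2], I[1,3], I[2,2], I[2,3]. HN layers by μ_θ (3 steps, strictly decreasing):
  μ^(1)=2; μ^(2)=1/2; μ^(3)=-3

((0, 2, 0); (0, 2, 2); (2, 0, 0))


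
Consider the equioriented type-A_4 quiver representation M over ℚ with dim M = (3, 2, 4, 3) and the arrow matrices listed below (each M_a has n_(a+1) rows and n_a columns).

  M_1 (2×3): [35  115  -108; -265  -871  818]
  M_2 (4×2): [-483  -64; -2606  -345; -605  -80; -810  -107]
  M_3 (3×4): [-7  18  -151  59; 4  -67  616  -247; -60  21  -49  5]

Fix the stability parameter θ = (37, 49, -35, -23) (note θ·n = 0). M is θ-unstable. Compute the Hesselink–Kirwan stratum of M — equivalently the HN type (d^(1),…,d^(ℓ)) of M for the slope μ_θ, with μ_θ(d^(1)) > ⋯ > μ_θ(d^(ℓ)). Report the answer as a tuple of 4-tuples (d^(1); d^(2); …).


Via rank(M_{q-1}∘⋯∘M_p): M ≅ I[1,1], I[1,4]^2, I[3,3], I[3,4].
μ_θ-semistable layers: μ^(1)=37; μ^(2)=7; μ^(3)=-23; μ^(4)=-35

((1, 0, 0, 0); (2, 2, 2, 2); (0, 0, 0, 1); (0, 0, 2, 0))


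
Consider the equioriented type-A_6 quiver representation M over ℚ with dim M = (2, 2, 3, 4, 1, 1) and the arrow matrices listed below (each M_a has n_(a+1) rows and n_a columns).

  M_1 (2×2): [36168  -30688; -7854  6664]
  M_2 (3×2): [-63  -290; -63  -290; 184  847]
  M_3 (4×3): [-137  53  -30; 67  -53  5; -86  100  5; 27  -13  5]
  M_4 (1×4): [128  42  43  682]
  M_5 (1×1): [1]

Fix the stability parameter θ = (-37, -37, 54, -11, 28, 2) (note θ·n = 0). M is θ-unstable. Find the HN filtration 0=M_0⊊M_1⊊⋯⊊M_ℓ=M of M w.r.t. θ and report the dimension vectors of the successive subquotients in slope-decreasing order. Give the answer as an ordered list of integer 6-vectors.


Interval decomposition of M: I[1,1], I[1,6], I[2,3], I[3,4], I[4,4]^2.
HN type (ℓ=5): μ^(1)=54; μ^(2)=43/2; μ^(3)=73/4; μ^(4)=-11; μ^(5)=-37

((0, 0, 1, 0, 0, 0); (0, 0, 1, 1, 0, 0); (0, 0, 1, 1, 1, 1); (0, 0, 0, 2, 0, 0); (2, 2, 0, 0, 0, 0))


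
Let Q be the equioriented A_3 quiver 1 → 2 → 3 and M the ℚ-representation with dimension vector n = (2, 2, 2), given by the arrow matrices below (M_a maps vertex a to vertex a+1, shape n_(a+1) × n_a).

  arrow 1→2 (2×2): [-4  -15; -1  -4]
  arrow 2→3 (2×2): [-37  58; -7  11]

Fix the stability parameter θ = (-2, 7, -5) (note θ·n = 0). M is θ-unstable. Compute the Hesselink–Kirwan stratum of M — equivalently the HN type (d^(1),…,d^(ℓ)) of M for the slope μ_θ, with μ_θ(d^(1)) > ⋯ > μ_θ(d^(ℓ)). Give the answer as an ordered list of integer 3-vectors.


Via rank(M_{q-1}∘⋯∘M_p): M ≅ I[1,3]^2.
μ_θ-semistable layers: μ^(1)=1; μ^(2)=-2

((0, 2, 2); (2, 0, 0))


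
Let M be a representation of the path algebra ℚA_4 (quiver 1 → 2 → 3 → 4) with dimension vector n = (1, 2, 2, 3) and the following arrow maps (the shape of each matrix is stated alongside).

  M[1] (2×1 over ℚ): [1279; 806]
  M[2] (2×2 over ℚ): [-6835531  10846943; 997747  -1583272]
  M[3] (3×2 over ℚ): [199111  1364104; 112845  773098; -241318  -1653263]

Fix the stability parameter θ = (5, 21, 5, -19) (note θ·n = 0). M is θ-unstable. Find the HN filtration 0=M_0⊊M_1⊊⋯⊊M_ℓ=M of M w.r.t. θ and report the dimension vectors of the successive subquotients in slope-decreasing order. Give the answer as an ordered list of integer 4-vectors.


Interval decomposition of M: I[1,4], I[2,4], I[4,4].
HN type (ℓ=3): μ^(1)=3; μ^(2)=7/3; μ^(3)=-19

((1, 1, 1, 1); (0, 1, 1, 1); (0, 0, 0, 1))


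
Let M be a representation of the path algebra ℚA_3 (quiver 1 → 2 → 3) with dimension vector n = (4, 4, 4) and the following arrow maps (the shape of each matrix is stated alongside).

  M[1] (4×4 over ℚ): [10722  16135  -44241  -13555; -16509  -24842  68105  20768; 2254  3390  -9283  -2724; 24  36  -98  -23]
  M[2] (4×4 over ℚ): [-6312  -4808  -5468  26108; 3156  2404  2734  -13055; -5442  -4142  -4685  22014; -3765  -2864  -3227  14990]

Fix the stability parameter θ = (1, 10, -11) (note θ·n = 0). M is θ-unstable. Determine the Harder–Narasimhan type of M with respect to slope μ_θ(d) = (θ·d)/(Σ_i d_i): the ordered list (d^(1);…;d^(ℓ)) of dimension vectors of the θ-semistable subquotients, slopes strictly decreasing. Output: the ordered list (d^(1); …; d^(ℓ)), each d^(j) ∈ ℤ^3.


Via rank(M_{q-1}∘⋯∘M_p): M ≅ I[1,2], I[1,3]^3, I[3,3].
μ_θ-semistable layers: μ^(1)=10; μ^(2)=1; μ^(3)=0; μ^(4)=-11

((0, 1, 0); (1, 0, 0); (3, 3, 3); (0, 0, 1))


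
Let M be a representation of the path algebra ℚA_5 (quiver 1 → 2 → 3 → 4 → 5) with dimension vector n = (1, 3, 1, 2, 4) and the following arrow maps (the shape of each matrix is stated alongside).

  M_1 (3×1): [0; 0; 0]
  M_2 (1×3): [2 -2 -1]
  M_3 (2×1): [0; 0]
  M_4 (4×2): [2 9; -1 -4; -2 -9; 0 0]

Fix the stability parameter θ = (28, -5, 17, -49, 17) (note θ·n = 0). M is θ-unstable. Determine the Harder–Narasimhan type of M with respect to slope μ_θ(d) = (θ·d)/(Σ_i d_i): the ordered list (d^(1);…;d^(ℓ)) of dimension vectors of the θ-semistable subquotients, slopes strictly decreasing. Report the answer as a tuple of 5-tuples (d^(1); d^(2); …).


Interval decomposition of M: I[1,1], I[2,2]^2, I[2,3], I[4,5]^2, I[5,5]^2.
HN type (ℓ=4): μ^(1)=28; μ^(2)=17; μ^(3)=-5; μ^(4)=-49

((1, 0, 0, 0, 0); (0, 0, 1, 0, 4); (0, 3, 0, 0, 0); (0, 0, 0, 2, 0))


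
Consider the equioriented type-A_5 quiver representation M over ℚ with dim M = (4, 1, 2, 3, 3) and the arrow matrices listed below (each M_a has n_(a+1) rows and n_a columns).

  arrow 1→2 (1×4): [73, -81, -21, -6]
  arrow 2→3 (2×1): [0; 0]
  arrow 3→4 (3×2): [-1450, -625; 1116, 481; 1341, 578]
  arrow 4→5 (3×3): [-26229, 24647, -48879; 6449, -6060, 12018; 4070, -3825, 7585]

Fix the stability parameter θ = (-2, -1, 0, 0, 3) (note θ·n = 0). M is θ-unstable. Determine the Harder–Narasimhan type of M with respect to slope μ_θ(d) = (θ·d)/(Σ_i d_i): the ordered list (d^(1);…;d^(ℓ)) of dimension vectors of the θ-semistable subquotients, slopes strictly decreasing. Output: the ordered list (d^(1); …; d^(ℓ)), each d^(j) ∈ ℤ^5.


Interval decomposition of M: I[1,1]^3, I[1,2], I[3,5]^2, I[4,5].
HN type (ℓ=4): μ^(1)=3; μ^(2)=0; μ^(3)=-1; μ^(4)=-2

((0, 0, 0, 0, 3); (0, 0, 2, 3, 0); (0, 1, 0, 0, 0); (4, 0, 0, 0, 0))


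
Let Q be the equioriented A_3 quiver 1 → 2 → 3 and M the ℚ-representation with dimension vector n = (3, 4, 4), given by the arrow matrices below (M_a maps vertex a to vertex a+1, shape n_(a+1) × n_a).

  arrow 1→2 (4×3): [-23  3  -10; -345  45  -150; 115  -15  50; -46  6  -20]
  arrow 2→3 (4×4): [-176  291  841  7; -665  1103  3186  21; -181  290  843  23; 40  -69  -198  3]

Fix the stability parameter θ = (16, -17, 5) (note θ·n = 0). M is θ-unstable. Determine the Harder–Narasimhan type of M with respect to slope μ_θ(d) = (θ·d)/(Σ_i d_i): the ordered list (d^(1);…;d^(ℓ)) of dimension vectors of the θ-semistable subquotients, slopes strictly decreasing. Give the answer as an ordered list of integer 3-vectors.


Via rank(M_{q-1}∘⋯∘M_p): M ≅ I[1,1]^2, I[1,3], I[2,3]^3.
μ_θ-semistable layers: μ^(1)=16; μ^(2)=5; μ^(3)=-1/2; μ^(4)=-17

((2, 0, 0); (0, 0, 4); (1, 1, 0); (0, 3, 0))


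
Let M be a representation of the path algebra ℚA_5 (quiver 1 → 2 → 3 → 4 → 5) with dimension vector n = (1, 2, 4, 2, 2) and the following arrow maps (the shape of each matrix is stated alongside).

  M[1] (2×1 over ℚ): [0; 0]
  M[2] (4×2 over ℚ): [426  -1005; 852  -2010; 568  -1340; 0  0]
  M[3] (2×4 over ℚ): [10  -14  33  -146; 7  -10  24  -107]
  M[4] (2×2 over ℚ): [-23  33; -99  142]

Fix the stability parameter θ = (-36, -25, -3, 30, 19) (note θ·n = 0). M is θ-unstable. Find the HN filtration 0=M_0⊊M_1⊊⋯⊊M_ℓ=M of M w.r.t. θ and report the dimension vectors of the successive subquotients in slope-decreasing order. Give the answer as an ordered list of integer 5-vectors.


Interval decomposition of M: I[1,1], I[2,2], I[2,5], I[3,3]^2, I[3,5].
HN type (ℓ=4): μ^(1)=49/2; μ^(2)=-3; μ^(3)=-25; μ^(4)=-36

((0, 0, 0, 2, 2); (0, 0, 4, 0, 0); (0, 2, 0, 0, 0); (1, 0, 0, 0, 0))


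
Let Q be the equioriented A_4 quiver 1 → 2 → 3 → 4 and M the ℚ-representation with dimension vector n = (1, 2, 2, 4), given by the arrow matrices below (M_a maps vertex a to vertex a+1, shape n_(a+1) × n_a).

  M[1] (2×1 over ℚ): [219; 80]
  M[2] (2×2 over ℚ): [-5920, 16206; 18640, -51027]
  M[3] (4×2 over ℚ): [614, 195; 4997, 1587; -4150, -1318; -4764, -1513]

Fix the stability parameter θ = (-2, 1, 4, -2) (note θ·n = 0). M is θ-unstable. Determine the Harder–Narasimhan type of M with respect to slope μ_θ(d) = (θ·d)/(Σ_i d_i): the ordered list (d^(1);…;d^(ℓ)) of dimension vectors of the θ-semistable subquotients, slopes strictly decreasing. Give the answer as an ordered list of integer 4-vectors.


Interval decomposition of M: I[1,2], I[2,4], I[3,4], I[4,4]^2.
HN type (ℓ=2): μ^(1)=1; μ^(2)=-2

((0, 2, 2, 2); (1, 0, 0, 2))
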